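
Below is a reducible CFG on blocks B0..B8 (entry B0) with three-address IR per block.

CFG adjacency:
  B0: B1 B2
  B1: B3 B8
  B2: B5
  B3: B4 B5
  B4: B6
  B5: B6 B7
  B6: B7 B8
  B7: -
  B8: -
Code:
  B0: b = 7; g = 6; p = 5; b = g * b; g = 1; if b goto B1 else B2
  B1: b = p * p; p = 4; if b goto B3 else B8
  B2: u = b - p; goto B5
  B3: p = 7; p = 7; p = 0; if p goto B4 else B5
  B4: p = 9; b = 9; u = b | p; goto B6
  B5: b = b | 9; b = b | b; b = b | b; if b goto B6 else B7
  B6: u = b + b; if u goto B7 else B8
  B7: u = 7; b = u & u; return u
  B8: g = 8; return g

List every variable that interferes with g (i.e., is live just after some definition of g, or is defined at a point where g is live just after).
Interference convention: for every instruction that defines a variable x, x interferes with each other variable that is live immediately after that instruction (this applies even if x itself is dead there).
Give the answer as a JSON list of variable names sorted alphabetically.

Answer: ["b", "p"]

Analysis:
def/use:
  B0: def={b,g,p} ue=∅
  B1: def={b,p} ue={p}
  B2: def={u} ue={b,p}
  B3: def={p} ue=∅
  B4: def={b,p,u} ue=∅
  B5: def={b} ue={b}
  B6: def={u} ue={b}
  B7: def={b,u} ue=∅
  B8: def={g} ue=∅

Live sets:
  B0 li=∅ lo={b,p}
  B1 li={p} lo={b}
  B2 li={b,p} lo={b}
  B3 li={b} lo={b}
  B4 li=∅ lo={b}
  B5 li={b} lo={b}
  B6 li={b} lo=∅
  B7 li=∅ lo=∅
  B8 li=∅ lo=∅

Interference:
  b — {g,p,u}
  g — {b,p}
  p — {b,g}
  u — {b}

N(g) = ["b", "p"]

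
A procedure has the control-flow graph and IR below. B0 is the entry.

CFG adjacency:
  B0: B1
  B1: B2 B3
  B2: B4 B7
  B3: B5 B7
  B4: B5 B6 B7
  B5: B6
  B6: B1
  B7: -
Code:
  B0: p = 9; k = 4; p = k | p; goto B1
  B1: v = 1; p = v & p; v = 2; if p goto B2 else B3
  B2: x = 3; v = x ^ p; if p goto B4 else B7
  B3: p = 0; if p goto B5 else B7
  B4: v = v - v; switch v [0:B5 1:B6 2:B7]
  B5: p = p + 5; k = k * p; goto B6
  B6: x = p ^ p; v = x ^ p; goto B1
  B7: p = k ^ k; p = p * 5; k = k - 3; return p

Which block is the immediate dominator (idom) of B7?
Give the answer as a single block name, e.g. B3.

Answer: B1

Derivation:
idom tree: B1←B0 B2←B1 B3←B1 B4←B2 B5←B1 B6←B1 B7←B1
Dom at joins:
  B1: preds {B0,B6}: {B0} ∩ {B0,B1,B6} = {B0}; idom=B0
  B5: preds {B3,B4}: {B0,B1,B3} ∩ {B0,B1,B2,B4} = {B0,B1}; idom=B1
  B6: preds {B4,B5}: {B0,B1,B2,B4} ∩ {B0,B1,B5} = {B0,B1}; idom=B1
  B7: preds {B2,B3,B4}: {B0,B1,B2} ∩ {B0,B1,B3} ∩ {B0,B1,B2,B4} = {B0,B1}; idom=B1

idom(B7) = B1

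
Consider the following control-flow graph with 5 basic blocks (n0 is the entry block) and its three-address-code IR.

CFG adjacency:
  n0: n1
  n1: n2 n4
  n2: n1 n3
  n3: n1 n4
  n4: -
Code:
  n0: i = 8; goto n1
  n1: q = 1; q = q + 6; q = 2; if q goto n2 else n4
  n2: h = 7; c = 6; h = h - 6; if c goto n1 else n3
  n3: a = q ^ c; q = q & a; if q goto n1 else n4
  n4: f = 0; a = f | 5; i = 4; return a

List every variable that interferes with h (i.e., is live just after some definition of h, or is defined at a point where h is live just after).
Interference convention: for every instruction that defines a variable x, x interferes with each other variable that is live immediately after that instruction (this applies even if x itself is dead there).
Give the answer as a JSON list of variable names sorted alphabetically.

Answer: ["c", "q"]

Working:
def/use:
  n0 def {i} use ∅
  n1 def {q} use ∅
  n2 def {c,h} use ∅
  n3 def {a,q} use {c,q}
  n4 def {a,f,i} use ∅

Backward fixpoint:
  n0 li=∅ lo=∅
  n1 li=∅ lo={q}
  n2 li={q} lo={c,q}
  n3 li={c,q} lo=∅
  n4 li=∅ lo=∅

Interference:
  a: {i,q}
  c: {h,q}
  f: ∅
  h: {c,q}
  i: {a}
  q: {a,c,h}

N(h) = ["c", "q"]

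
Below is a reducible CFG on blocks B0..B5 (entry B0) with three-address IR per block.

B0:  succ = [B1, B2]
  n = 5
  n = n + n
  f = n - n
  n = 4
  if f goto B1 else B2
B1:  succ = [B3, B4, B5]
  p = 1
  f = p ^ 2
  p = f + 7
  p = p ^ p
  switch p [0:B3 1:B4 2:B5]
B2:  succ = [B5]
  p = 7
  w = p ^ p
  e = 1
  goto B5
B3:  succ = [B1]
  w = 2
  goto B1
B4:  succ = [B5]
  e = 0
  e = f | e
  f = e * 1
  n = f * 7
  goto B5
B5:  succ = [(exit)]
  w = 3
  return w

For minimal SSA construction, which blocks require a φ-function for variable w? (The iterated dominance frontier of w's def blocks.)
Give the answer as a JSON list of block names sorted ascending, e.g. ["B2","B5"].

idom tree: B1←B0 B2←B0 B3←B1 B4←B1 B5←B0
Join-block Dom:
  B1: preds {B0,B3}: {B0} ∩ {B0,B1,B3} = {B0}; idom=B0
  B5: preds {B1,B2,B4}: {B0,B1} ∩ {B0,B2} ∩ {B0,B1,B4} = {B0}; idom=B0

DF derivation:
  B1←B0: walk · to B0
  B1←B3: walk B3→B1 to B0
  B5←B1: walk B1 to B0
  B5←B2: walk B2 to B0
  B5←B4: walk B4→B1 to B0
  B0 → ∅
  B1 → {B1,B5}
  B2 → {B5}
  B3 → {B1}
  B4 → {B5}
  B5 → ∅

φ for w: defs {B2,B3,B5}
  DF⁺ = {B1,B5}

Answer: ["B1", "B5"]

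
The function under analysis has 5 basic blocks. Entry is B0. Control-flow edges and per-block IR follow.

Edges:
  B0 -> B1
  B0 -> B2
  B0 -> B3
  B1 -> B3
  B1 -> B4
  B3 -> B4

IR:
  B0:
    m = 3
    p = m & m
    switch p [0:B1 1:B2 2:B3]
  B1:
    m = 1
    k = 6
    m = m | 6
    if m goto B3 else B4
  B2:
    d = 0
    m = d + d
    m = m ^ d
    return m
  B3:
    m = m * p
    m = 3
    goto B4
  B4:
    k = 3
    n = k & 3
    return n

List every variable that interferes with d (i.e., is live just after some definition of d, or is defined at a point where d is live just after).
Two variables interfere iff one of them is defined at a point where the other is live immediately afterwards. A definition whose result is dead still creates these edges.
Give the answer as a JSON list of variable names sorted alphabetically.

Answer: ["m"]

Analysis:
Block summaries:
  B0: {m,p} / ∅
  B1: {k,m} / ∅
  B2: {d,m} / ∅
  B3: {m} / {m,p}
  B4: {k,n} / ∅

Live sets:
  B0 li=∅ lo={m,p}
  B1 li={p} lo={m,p}
  B2 li=∅ lo=∅
  B3 li={m,p} lo=∅
  B4 li=∅ lo=∅

Interfere edges:
  d↔{m}
  k↔{m,p}
  m↔{d,k,p}
  n↔∅
  p↔{k,m}

N(d) = ["m"]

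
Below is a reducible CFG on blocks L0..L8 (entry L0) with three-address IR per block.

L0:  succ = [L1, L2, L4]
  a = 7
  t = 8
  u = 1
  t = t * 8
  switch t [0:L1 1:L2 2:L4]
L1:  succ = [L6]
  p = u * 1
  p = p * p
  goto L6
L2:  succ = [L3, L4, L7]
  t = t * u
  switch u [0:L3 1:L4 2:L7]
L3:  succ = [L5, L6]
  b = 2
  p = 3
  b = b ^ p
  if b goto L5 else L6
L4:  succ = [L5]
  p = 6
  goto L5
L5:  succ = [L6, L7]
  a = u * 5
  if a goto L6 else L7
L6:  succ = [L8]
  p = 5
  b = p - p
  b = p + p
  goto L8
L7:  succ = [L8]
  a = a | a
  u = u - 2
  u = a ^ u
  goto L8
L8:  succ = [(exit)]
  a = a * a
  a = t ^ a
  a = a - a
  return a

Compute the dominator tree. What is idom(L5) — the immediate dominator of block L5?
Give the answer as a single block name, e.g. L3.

Answer: L0

Working:
idom tree: L1←L0 L2←L0 L3←L2 L4←L0 L5←L0 L6←L0 L7←L0 L8←L0
Dom at joins:
  L4: preds {L0,L2}: {L0} ∩ {L0,L2} = {L0}; idom=L0
  L5: preds {L3,L4}: {L0,L2,L3} ∩ {L0,L4} = {L0}; idom=L0
  L6: preds {L1,L3,L5}: {L0,L1} ∩ {L0,L2,L3} ∩ {L0,L5} = {L0}; idom=L0
  L7: preds {L2,L5}: {L0,L2} ∩ {L0,L5} = {L0}; idom=L0
  L8: preds {L6,L7}: {L0,L6} ∩ {L0,L7} = {L0}; idom=L0

idom(L5) = L0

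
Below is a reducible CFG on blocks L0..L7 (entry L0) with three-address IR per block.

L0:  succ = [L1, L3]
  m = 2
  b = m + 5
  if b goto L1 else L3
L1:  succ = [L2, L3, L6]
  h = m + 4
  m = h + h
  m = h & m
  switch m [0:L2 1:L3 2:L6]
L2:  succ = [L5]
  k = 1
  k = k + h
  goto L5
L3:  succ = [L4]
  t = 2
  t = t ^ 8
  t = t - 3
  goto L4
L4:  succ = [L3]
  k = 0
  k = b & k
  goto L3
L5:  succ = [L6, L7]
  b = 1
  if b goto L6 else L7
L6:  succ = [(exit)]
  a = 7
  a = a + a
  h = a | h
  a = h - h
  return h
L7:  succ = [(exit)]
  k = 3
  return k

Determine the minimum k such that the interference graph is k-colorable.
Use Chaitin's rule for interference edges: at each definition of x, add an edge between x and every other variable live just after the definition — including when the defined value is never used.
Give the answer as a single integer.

Block summaries:
  L0: def={b,m} ue=∅
  L1: def={h,m} ue={m}
  L2: def={k} ue={h}
  L3: def={t} ue=∅
  L4: def={k} ue={b}
  L5: def={b} ue=∅
  L6: def={a,h} ue={h}
  L7: def={k} ue=∅

Backward fixpoint:
  live L0: ∅→{b,m}
  live L1: {b,m}→{b,h}
  live L2: {h}→{h}
  live L3: {b}→{b}
  live L4: {b}→{b}
  live L5: {h}→{h}
  live L6: {h}→∅
  live L7: ∅→∅

Interference:
  a: {h}
  b: {h,k,m,t}
  h: {a,b,k,m}
  k: {b,h}
  m: {b,h}
  t: {b}

Chromatic number:
  {b,h,k} pairwise interfere (3-clique) ⇒ χ ≥ 3
  3-colouring: R0={a,b}  R1={h,t}  R2={k,m}
  χ = 3

Answer: 3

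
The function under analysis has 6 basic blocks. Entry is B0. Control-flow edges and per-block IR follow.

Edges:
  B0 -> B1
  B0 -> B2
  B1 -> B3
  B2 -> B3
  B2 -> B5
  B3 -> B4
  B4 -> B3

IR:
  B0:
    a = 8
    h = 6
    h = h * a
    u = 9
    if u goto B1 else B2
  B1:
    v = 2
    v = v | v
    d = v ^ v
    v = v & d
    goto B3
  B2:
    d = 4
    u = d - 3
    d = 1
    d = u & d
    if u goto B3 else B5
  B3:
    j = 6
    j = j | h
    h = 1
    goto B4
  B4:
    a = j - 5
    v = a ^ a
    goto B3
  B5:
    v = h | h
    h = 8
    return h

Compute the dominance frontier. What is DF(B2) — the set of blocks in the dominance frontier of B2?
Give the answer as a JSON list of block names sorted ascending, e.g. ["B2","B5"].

idom tree: B1←B0 B2←B0 B3←B0 B4←B3 B5←B2
Join-block Dom:
  B3: preds {B1,B2,B4}: {B0,B1} ∩ {B0,B2} ∩ {B0,B3,B4} = {B0}; idom=B0

Frontier:
  join B3 pred B1: B1 stop@B0
  join B3 pred B2: B2 stop@B0
  join B3 pred B4: B4→B3 stop@B0
  B0 → ∅
  B1 → {B3}
  B2 → {B3}
  B3 → {B3}
  B4 → {B3}
  B5 → ∅

DF(B2) = ["B3"]

Answer: ["B3"]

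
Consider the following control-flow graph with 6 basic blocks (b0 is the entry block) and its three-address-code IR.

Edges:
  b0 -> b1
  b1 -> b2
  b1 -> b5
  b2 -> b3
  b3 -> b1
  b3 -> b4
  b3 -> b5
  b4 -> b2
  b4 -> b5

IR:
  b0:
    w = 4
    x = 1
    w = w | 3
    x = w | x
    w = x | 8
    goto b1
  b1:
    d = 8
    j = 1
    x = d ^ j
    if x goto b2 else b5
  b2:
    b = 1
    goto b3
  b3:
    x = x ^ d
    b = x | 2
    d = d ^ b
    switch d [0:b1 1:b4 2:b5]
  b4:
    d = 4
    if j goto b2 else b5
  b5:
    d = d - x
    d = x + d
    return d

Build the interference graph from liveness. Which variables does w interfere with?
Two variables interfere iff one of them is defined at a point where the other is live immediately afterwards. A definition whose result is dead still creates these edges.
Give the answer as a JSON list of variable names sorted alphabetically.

Block summaries:
  b0 def {w,x} use ∅
  b1 def {d,j,x} use ∅
  b2 def {b} use ∅
  b3 def {b,d,x} use {d,x}
  b4 def {d} use {j}
  b5 def {d} use {d,x}

Backward fixpoint:
  live b0: ∅→∅
  live b1: ∅→{d,j,x}
  live b2: {d,j,x}→{d,j,x}
  live b3: {d,j,x}→{d,j,x}
  live b4: {j,x}→{d,j,x}
  live b5: {d,x}→∅

Interfere edges:
  b: {d,j,x}
  d: {b,j,x}
  j: {b,d,x}
  w: {x}
  x: {b,d,j,w}

N(w) = ["x"]

Answer: ["x"]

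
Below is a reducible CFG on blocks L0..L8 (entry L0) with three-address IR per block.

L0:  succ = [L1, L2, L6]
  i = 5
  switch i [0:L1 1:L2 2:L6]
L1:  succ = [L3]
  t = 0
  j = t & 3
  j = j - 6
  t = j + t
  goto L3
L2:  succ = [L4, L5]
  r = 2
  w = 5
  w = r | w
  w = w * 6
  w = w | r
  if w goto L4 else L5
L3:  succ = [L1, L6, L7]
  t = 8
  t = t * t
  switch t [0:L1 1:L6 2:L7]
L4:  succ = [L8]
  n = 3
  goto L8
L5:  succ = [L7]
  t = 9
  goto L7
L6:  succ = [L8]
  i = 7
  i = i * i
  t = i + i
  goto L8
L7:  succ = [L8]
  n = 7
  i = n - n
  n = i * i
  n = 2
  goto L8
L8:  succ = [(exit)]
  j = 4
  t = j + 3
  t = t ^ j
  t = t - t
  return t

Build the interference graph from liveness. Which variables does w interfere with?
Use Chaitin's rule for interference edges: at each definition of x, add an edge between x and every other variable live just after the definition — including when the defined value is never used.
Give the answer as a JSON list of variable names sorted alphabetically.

Answer: ["r"]

Working:
def/use:
  L0: {i} / ∅
  L1: {j,t} / ∅
  L2: {r,w} / ∅
  L3: {t} / ∅
  L4: {n} / ∅
  L5: {t} / ∅
  L6: {i,t} / ∅
  L7: {i,n} / ∅
  L8: {j,t} / ∅

Liveness:
  L0: in=∅ out=∅
  L1: in=∅ out=∅
  L2: in=∅ out=∅
  L3: in=∅ out=∅
  L4: in=∅ out=∅
  L5: in=∅ out=∅
  L6: in=∅ out=∅
  L7: in=∅ out=∅
  L8: in=∅ out=∅

Conflict graph:
  i — ∅
  j — {t}
  n — ∅
  r — {w}
  t — {j}
  w — {r}

N(w) = ["r"]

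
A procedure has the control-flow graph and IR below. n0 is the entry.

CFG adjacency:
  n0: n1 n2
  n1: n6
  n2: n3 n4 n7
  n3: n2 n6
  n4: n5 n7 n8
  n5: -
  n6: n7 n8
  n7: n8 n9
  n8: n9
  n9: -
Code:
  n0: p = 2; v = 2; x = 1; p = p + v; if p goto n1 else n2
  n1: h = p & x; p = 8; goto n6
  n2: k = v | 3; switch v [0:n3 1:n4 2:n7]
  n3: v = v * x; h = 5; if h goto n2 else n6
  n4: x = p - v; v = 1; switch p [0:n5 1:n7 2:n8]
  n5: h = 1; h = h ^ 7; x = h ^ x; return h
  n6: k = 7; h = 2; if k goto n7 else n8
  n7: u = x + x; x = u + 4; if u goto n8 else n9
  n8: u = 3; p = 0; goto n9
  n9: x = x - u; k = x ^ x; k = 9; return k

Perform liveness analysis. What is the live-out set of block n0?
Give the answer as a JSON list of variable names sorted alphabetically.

Answer: ["p", "v", "x"]

Derivation:
def/use:
  n0 def {p,v,x} use ∅
  n1 def {h,p} use {p,x}
  n2 def {k} use {v}
  n3 def {h,v} use {v,x}
  n4 def {v,x} use {p,v}
  n5 def {h,x} use {x}
  n6 def {h,k} use ∅
  n7 def {u,x} use {x}
  n8 def {p,u} use ∅
  n9 def {k,x} use {u,x}

Live sets:
  live n0: ∅→{p,v,x}
  live n1: {p,x}→{x}
  live n2: {p,v,x}→{p,v,x}
  live n3: {p,v,x}→{p,v,x}
  live n4: {p,v}→{x}
  live n5: {x}→∅
  live n6: {x}→{x}
  live n7: {x}→{u,x}
  live n8: {x}→{u,x}
  live n9: {u,x}→∅

live-out(n0) = ["p", "v", "x"]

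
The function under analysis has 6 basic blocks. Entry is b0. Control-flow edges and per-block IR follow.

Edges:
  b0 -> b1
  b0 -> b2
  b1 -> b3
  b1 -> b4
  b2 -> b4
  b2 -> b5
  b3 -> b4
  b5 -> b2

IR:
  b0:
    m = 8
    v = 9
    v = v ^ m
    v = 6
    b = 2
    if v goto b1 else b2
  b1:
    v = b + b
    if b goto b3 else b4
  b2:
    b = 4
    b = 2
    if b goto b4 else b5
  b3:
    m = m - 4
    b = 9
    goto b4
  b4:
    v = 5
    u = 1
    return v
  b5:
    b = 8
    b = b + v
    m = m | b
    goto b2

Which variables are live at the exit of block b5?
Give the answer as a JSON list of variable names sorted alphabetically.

Answer: ["m", "v"]

Analysis:
def/use:
  b0 def {b,m,v} use ∅
  b1 def {v} use {b}
  b2 def {b} use ∅
  b3 def {b,m} use {m}
  b4 def {u,v} use ∅
  b5 def {b,m} use {m,v}

Backward fixpoint:
  live b0: ∅→{b,m,v}
  live b1: {b,m}→{m}
  live b2: {m,v}→{m,v}
  live b3: {m}→∅
  live b4: ∅→∅
  live b5: {m,v}→{m,v}

live-out(b5) = ["m", "v"]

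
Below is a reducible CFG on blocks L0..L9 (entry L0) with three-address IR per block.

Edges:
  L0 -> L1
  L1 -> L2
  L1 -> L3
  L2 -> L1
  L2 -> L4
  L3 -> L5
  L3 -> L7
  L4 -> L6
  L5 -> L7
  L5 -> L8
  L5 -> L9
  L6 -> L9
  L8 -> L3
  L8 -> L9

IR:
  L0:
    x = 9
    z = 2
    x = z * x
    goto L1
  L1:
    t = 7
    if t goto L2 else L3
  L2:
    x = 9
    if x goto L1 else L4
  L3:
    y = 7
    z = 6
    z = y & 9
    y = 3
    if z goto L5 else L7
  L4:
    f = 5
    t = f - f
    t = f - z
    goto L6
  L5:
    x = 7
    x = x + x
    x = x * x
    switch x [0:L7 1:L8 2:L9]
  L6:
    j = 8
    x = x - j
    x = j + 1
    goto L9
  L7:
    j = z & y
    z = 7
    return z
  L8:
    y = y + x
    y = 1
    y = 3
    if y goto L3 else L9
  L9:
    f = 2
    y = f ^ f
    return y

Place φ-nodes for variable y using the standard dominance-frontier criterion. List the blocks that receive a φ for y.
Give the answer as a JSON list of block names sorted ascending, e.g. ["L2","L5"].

Answer: ["L3", "L9"]

Derivation:
idom tree: L1←L0 L2←L1 L3←L1 L4←L2 L5←L3 L6←L4 L7←L3 L8←L5 L9←L1
Join-block Dom:
  L1: preds {L0,L2}: {L0} ∩ {L0,L1,L2} = {L0}; idom=L0
  L3: preds {L1,L8}: {L0,L1} ∩ {L0,L1,L3,L5,L8} = {L0,L1}; idom=L1
  L7: preds {L3,L5}: {L0,L1,L3} ∩ {L0,L1,L3,L5} = {L0,L1,L3}; idom=L3
  L9: preds {L5,L6,L8}: {L0,L1,L3,L5} ∩ {L0,L1,L2,L4,L6} ∩ {L0,L1,L3,L5,L8} = {L0,L1}; idom=L1

DF walk-up:
  L1←L0: walk · to L0
  L1←L2: walk L2→L1 to L0
  L3←L1: walk · to L1
  L3←L8: walk L8→L5→L3 to L1
  L7←L3: walk · to L3
  L7←L5: walk L5 to L3
  L9←L5: walk L5→L3 to L1
  L9←L6: walk L6→L4→L2 to L1
  L9←L8: walk L8→L5→L3 to L1
  DF(L0)=∅
  DF(L1)={L1}
  DF(L2)={L1,L9}
  DF(L3)={L3,L9}
  DF(L4)={L9}
  DF(L5)={L3,L7,L9}
  DF(L6)={L9}
  DF(L7)=∅
  DF(L8)={L3,L9}
  DF(L9)=∅

φ for y: defs {L3,L8,L9}
  DF⁺ = {L3,L9}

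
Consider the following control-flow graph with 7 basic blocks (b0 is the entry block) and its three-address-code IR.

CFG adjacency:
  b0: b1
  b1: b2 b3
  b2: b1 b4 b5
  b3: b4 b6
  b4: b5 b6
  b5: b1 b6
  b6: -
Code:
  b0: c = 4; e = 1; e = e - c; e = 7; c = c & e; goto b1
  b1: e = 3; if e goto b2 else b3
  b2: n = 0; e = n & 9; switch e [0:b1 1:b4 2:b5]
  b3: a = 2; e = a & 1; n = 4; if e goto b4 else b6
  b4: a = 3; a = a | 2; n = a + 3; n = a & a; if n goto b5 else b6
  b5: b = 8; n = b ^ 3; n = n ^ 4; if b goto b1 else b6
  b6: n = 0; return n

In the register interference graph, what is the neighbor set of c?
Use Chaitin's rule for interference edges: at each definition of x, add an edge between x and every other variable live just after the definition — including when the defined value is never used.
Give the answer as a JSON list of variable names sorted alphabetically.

Answer: ["e"]

Derivation:
def/use:
  b0 def {c,e} use ∅
  b1 def {e} use ∅
  b2 def {e,n} use ∅
  b3 def {a,e,n} use ∅
  b4 def {a,n} use ∅
  b5 def {b,n} use ∅
  b6 def {n} use ∅

Liveness:
  b0 li=∅ lo=∅
  b1 li=∅ lo=∅
  b2 li=∅ lo=∅
  b3 li=∅ lo=∅
  b4 li=∅ lo=∅
  b5 li=∅ lo=∅
  b6 li=∅ lo=∅

Conflict graph:
  a — {n}
  b — {n}
  c — {e}
  e — {c,n}
  n — {a,b,e}

N(c) = ["e"]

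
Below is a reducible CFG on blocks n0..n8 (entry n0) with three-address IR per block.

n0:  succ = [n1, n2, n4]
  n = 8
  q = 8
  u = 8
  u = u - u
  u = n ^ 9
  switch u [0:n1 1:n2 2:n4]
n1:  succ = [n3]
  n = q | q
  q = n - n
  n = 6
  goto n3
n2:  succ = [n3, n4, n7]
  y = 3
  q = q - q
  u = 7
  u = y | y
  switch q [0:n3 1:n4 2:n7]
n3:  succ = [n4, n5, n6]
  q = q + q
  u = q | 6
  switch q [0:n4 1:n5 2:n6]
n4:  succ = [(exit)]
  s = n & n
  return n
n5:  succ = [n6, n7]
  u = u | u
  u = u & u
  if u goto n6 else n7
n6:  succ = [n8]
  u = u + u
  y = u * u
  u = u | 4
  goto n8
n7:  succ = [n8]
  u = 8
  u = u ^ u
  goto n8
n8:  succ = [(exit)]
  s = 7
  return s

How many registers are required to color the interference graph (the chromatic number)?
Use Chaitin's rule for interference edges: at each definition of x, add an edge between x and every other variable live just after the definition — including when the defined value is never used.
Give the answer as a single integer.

Answer: 4

Working:
Block summaries:
  n0: def={n,q,u} ue=∅
  n1: def={n,q} ue={q}
  n2: def={q,u,y} ue={q}
  n3: def={q,u} ue={q}
  n4: def={s} ue={n}
  n5: def={u} ue={u}
  n6: def={u,y} ue={u}
  n7: def={u} ue=∅
  n8: def={s} ue=∅

Live sets:
  live n0: ∅→{n,q}
  live n1: {q}→{n,q}
  live n2: {n,q}→{n,q}
  live n3: {n,q}→{n,u}
  live n4: {n}→∅
  live n5: {u}→{u}
  live n6: {u}→∅
  live n7: ∅→∅
  live n8: ∅→∅

Interfere edges:
  n — {q,s,u,y}
  q — {n,u,y}
  s — {n}
  u — {n,q,y}
  y — {n,q,u}

Colouring:
  lower bound: {n,q,u,y} mutually conflict ⇒ χ ≥ 4
  assign n→R0 q→R1 s→R1 u→R2 y→R3 — no edge inside a register ⇒ χ ≤ 4
  χ = 4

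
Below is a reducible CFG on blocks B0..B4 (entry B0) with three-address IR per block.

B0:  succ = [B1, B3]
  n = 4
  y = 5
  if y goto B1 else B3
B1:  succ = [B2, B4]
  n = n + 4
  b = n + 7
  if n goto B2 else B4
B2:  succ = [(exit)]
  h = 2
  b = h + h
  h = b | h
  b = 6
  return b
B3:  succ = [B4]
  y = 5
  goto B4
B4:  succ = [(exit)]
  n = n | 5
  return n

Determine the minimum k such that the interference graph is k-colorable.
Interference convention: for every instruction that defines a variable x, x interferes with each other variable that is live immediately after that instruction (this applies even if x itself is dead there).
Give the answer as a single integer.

Answer: 2

Working:
Block summaries:
  B0 def {n,y} use ∅
  B1 def {b,n} use {n}
  B2 def {b,h} use ∅
  B3 def {y} use ∅
  B4 def {n} use {n}

Live sets:
  B0: in=∅ out={n}
  B1: in={n} out={n}
  B2: in=∅ out=∅
  B3: in={n} out={n}
  B4: in={n} out=∅

Interfere edges:
  b — {h,n}
  h — {b}
  n — {b,y}
  y — {n}

Colouring:
  clique {b,h} ⇒ need ≥ 2
  assign b→R0 h→R1 n→R1 y→R0 — no edge inside a register ⇒ χ ≤ 2
  χ = 2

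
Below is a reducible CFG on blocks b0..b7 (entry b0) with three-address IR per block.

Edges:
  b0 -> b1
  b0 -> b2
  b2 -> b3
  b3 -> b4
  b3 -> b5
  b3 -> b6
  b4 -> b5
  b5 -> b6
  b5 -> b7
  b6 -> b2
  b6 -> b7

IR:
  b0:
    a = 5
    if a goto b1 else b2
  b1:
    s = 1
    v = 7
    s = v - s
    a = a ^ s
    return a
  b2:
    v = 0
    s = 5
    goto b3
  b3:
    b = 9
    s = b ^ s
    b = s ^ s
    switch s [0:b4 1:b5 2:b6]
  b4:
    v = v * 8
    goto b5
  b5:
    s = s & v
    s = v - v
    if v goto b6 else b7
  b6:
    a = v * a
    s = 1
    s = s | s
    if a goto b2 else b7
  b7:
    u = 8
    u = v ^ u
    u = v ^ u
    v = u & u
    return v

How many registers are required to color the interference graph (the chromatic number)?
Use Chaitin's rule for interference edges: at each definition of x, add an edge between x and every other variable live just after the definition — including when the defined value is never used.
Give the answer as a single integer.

Per-block:
  b0: def={a} ue=∅
  b1: def={a,s,v} ue={a}
  b2: def={s,v} ue=∅
  b3: def={b,s} ue={s}
  b4: def={v} ue={v}
  b5: def={s} ue={s,v}
  b6: def={a,s} ue={a,v}
  b7: def={u,v} ue={v}

Liveness:
  live b0: ∅→{a}
  live b1: {a}→∅
  live b2: {a}→{a,s,v}
  live b3: {a,s,v}→{a,s,v}
  live b4: {a,s,v}→{a,s,v}
  live b5: {a,s,v}→{a,v}
  live b6: {a,v}→{a,v}
  live b7: {v}→∅

Conflict graph:
  a: {b,s,v}
  b: {a,s,v}
  s: {a,b,v}
  u: {v}
  v: {a,b,s,u}

Chromatic number:
  {a,b,s,v} pairwise interfere (4-clique) ⇒ χ ≥ 4
  4-colouring: r0={v}  r1={a,u}  r2={b}  r3={s}
  χ = 4

Answer: 4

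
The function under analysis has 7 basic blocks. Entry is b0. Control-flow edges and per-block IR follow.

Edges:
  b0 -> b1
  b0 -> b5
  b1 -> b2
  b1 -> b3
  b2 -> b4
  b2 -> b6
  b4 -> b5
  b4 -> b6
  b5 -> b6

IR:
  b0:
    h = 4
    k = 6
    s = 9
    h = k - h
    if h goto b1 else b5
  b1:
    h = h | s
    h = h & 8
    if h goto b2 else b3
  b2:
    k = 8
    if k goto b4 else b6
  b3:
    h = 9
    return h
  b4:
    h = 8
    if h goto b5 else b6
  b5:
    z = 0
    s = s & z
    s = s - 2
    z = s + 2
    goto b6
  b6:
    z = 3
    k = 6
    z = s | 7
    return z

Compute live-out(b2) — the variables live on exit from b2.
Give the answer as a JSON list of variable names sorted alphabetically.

Block summaries:
  b0: def={h,k,s} ue=∅
  b1: def={h} ue={h,s}
  b2: def={k} ue=∅
  b3: def={h} ue=∅
  b4: def={h} ue=∅
  b5: def={s,z} ue={s}
  b6: def={k,z} ue={s}

Backward fixpoint:
  b0 li=∅ lo={h,s}
  b1 li={h,s} lo={s}
  b2 li={s} lo={s}
  b3 li=∅ lo=∅
  b4 li={s} lo={s}
  b5 li={s} lo={s}
  b6 li={s} lo=∅

live-out(b2) = ["s"]

Answer: ["s"]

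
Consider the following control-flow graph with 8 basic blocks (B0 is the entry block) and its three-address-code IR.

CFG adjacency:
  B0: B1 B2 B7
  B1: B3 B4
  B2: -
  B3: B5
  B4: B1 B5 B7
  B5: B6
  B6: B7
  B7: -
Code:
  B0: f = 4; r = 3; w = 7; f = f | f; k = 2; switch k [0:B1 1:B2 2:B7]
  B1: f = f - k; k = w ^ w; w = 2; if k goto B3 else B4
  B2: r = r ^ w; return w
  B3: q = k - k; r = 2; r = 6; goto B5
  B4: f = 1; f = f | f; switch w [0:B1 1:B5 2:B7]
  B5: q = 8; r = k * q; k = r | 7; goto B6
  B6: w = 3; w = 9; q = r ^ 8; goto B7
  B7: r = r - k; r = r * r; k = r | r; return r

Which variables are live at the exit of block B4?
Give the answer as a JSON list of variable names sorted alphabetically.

Block summaries:
  B0: def={f,k,r,w} ue=∅
  B1: def={f,k,w} ue={f,k,w}
  B2: def={r} ue={r,w}
  B3: def={q,r} ue={k}
  B4: def={f} ue={w}
  B5: def={k,q,r} ue={k}
  B6: def={q,w} ue={r}
  B7: def={k,r} ue={k,r}

Live sets:
  live B0: ∅→{f,k,r,w}
  live B1: {f,k,r,w}→{k,r,w}
  live B2: {r,w}→∅
  live B3: {k}→{k}
  live B4: {k,r,w}→{f,k,r,w}
  live B5: {k}→{k,r}
  live B6: {k,r}→{k,r}
  live B7: {k,r}→∅

live-out(B4) = ["f", "k", "r", "w"]

Answer: ["f", "k", "r", "w"]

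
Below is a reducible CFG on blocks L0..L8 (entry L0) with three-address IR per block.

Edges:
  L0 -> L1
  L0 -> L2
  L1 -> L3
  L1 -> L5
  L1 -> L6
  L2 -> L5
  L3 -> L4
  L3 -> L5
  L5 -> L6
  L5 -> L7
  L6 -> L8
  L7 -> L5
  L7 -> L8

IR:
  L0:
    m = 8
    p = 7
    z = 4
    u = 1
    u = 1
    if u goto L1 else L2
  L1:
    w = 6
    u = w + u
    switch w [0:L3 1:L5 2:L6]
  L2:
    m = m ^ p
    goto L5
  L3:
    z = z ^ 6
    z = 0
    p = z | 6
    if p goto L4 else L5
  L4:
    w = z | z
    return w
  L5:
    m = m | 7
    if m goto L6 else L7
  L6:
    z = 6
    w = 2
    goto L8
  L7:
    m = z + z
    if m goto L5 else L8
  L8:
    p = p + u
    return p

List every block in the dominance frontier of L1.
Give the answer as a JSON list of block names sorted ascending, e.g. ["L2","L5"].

idom tree: L1←L0 L2←L0 L3←L1 L4←L3 L5←L0 L6←L0 L7←L5 L8←L0
Dom at joins:
  L5: preds {L1,L2,L3,L7}: {L0,L1} ∩ {L0,L2} ∩ {L0,L1,L3} ∩ {L0,L5,L7} = {L0}; idom=L0
  L6: preds {L1,L5}: {L0,L1} ∩ {L0,L5} = {L0}; idom=L0
  L8: preds {L6,L7}: {L0,L6} ∩ {L0,L5,L7} = {L0}; idom=L0

Frontier:
  L5←L1: walk L1 to L0
  L5←L2: walk L2 to L0
  L5←L3: walk L3→L1 to L0
  L5←L7: walk L7→L5 to L0
  L6←L1: walk L1 to L0
  L6←L5: walk L5 to L0
  L8←L6: walk L6 to L0
  L8←L7: walk L7→L5 to L0
  DF(L0)=∅
  DF(L1)={L5,L6}
  DF(L2)={L5}
  DF(L3)={L5}
  DF(L4)=∅
  DF(L5)={L5,L6,L8}
  DF(L6)={L8}
  DF(L7)={L5,L8}
  DF(L8)=∅

DF(L1) = ["L5", "L6"]

Answer: ["L5", "L6"]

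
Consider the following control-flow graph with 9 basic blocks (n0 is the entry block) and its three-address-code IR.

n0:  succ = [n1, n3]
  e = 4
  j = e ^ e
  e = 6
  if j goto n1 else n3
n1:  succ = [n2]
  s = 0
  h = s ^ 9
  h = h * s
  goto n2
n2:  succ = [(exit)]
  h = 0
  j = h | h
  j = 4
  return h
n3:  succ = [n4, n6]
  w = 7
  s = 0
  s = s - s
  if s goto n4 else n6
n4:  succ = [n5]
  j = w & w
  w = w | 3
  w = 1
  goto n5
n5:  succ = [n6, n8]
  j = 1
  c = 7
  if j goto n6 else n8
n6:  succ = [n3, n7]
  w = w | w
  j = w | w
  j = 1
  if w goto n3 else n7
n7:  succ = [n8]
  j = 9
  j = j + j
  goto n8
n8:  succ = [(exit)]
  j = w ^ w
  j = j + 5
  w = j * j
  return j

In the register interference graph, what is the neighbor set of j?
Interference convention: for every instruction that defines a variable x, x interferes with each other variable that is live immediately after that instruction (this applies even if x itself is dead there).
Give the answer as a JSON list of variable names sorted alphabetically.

Answer: ["c", "e", "h", "w"]

Working:
Block summaries:
  n0: def={e,j} ue=∅
  n1: def={h,s} ue=∅
  n2: def={h,j} ue=∅
  n3: def={s,w} ue=∅
  n4: def={j,w} ue={w}
  n5: def={c,j} ue=∅
  n6: def={j,w} ue={w}
  n7: def={j} ue=∅
  n8: def={j,w} ue={w}

Liveness:
  n0 li=∅ lo=∅
  n1 li=∅ lo=∅
  n2 li=∅ lo=∅
  n3 li=∅ lo={w}
  n4 li={w} lo={w}
  n5 li={w} lo={w}
  n6 li={w} lo={w}
  n7 li={w} lo={w}
  n8 li={w} lo=∅

Conflict graph:
  c: {j,w}
  e: {j}
  h: {j,s}
  j: {c,e,h,w}
  s: {h,w}
  w: {c,j,s}

N(j) = ["c", "e", "h", "w"]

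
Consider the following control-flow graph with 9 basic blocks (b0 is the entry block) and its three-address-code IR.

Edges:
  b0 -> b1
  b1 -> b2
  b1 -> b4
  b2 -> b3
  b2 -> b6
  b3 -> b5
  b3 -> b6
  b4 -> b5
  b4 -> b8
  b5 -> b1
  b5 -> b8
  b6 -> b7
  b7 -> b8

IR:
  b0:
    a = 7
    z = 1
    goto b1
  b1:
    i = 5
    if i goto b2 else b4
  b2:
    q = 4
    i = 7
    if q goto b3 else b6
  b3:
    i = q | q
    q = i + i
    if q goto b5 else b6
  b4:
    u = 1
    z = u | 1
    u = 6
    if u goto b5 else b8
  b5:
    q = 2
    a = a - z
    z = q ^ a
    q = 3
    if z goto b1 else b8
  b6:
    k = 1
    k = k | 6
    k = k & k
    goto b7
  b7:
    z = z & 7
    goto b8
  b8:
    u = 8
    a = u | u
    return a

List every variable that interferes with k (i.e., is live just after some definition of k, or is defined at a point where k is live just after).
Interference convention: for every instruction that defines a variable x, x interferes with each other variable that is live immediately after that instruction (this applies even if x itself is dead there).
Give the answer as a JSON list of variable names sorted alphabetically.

def/use:
  b0: def={a,z} ue=∅
  b1: def={i} ue=∅
  b2: def={i,q} ue=∅
  b3: def={i,q} ue={q}
  b4: def={u,z} ue=∅
  b5: def={a,q,z} ue={a,z}
  b6: def={k} ue=∅
  b7: def={z} ue={z}
  b8: def={a,u} ue=∅

Liveness:
  live b0: ∅→{a,z}
  live b1: {a,z}→{a,z}
  live b2: {a,z}→{a,q,z}
  live b3: {a,q,z}→{a,z}
  live b4: {a}→{a,z}
  live b5: {a,z}→{a,z}
  live b6: {z}→{z}
  live b7: {z}→∅
  live b8: ∅→∅

Interfere edges:
  a — {i,q,u,z}
  i — {a,q,z}
  k — {z}
  q — {a,i,z}
  u — {a,z}
  z — {a,i,k,q,u}

N(k) = ["z"]

Answer: ["z"]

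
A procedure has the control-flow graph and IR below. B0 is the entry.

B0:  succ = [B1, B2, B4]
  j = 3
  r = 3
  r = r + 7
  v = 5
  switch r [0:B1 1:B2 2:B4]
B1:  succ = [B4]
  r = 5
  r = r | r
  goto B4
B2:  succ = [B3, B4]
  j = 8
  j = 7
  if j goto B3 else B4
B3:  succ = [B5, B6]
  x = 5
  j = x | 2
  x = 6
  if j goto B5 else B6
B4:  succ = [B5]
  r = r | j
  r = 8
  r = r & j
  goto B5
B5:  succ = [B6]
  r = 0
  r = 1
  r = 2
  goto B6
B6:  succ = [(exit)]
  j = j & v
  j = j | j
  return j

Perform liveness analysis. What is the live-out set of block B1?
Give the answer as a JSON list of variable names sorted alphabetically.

Answer: ["j", "r", "v"]

Working:
def/use:
  B0: {j,r,v} / ∅
  B1: {r} / ∅
  B2: {j} / ∅
  B3: {j,x} / ∅
  B4: {r} / {j,r}
  B5: {r} / ∅
  B6: {j} / {j,v}

Liveness:
  live B0: ∅→{j,r,v}
  live B1: {j,v}→{j,r,v}
  live B2: {r,v}→{j,r,v}
  live B3: {v}→{j,v}
  live B4: {j,r,v}→{j,v}
  live B5: {j,v}→{j,v}
  live B6: {j,v}→∅

live-out(B1) = ["j", "r", "v"]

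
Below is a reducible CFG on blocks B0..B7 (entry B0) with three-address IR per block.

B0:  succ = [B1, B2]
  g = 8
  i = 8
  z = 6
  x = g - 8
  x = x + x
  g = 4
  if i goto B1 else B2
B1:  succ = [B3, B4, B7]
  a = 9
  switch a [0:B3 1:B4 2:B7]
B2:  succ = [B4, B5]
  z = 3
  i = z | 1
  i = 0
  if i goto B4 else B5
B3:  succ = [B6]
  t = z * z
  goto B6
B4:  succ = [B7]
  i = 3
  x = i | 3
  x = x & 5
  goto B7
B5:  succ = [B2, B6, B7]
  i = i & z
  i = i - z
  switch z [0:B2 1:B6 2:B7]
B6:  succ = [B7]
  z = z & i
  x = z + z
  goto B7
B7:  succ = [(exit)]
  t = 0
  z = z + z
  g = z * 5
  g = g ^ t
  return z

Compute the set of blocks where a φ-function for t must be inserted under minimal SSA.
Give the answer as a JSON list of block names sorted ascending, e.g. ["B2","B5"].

idom tree: B1←B0 B2←B0 B3←B1 B4←B0 B5←B2 B6←B0 B7←B0
Join-block Dom:
  B2: preds {B0,B5}: {B0} ∩ {B0,B2,B5} = {B0}; idom=B0
  B4: preds {B1,B2}: {B0,B1} ∩ {B0,B2} = {B0}; idom=B0
  B6: preds {B3,B5}: {B0,B1,B3} ∩ {B0,B2,B5} = {B0}; idom=B0
  B7: preds {B1,B4,B5,B6}: {B0,B1} ∩ {B0,B4} ∩ {B0,B2,B5} ∩ {B0,B6} = {B0}; idom=B0

Frontier:
  join B2 pred B0: · stop@B0
  join B2 pred B5: B5→B2 stop@B0
  join B4 pred B1: B1 stop@B0
  join B4 pred B2: B2 stop@B0
  join B6 pred B3: B3→B1 stop@B0
  join B6 pred B5: B5→B2 stop@B0
  join B7 pred B1: B1 stop@B0
  join B7 pred B4: B4 stop@B0
  join B7 pred B5: B5→B2 stop@B0
  join B7 pred B6: B6 stop@B0
  B0 → ∅
  B1 → {B4,B6,B7}
  B2 → {B2,B4,B6,B7}
  B3 → {B6}
  B4 → {B7}
  B5 → {B2,B6,B7}
  B6 → {B7}
  B7 → ∅

φ for t: defs {B3,B7}
  DF⁺ = {B6,B7}

Answer: ["B6", "B7"]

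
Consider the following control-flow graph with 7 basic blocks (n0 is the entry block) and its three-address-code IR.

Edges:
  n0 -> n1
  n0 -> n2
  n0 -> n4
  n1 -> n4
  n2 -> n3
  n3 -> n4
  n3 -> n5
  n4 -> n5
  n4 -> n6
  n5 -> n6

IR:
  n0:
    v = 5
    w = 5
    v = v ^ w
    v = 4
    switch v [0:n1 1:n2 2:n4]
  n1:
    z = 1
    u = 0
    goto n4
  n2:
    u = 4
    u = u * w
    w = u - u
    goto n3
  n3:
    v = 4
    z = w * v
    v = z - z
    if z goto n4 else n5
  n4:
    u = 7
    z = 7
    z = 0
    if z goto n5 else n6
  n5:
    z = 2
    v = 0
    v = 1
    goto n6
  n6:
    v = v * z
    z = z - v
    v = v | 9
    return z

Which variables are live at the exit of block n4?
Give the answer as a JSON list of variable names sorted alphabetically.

Per-block:
  n0 def {v,w} use ∅
  n1 def {u,z} use ∅
  n2 def {u,w} use {w}
  n3 def {v,z} use {w}
  n4 def {u,z} use ∅
  n5 def {v,z} use ∅
  n6 def {v,z} use {v,z}

Liveness:
  live n0: ∅→{v,w}
  live n1: {v}→{v}
  live n2: {w}→{w}
  live n3: {w}→{v}
  live n4: {v}→{v,z}
  live n5: ∅→{v,z}
  live n6: {v,z}→∅

live-out(n4) = ["v", "z"]

Answer: ["v", "z"]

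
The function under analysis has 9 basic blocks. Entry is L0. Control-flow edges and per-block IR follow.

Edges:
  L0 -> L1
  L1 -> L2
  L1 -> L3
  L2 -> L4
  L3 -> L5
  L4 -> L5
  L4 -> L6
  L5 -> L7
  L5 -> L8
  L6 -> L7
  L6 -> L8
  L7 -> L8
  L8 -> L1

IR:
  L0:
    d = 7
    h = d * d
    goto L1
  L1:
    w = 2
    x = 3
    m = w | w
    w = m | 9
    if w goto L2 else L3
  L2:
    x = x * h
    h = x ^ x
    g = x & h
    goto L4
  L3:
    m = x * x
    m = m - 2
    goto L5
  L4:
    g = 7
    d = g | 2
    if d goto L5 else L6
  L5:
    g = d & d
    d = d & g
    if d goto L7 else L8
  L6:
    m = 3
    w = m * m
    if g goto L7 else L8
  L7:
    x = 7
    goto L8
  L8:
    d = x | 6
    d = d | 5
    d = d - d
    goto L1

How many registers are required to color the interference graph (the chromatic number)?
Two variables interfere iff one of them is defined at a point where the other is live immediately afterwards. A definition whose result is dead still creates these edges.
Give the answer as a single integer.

Per-block:
  L0: {d,h} / ∅
  L1: {m,w,x} / ∅
  L2: {g,h,x} / {h,x}
  L3: {m} / {x}
  L4: {d,g} / ∅
  L5: {d,g} / {d}
  L6: {m,w} / {g}
  L7: {x} / ∅
  L8: {d} / {x}

Live sets:
  live L0: ∅→{d,h}
  live L1: {d,h}→{d,h,x}
  live L2: {h,x}→{h,x}
  live L3: {d,h,x}→{d,h,x}
  live L4: {h,x}→{d,g,h,x}
  live L5: {d,h,x}→{h,x}
  live L6: {g,h,x}→{h,x}
  live L7: {h}→{h,x}
  live L8: {h,x}→{d,h}

Conflict graph:
  d: {g,h,m,w,x}
  g: {d,h,m,w,x}
  h: {d,g,m,w,x}
  m: {d,g,h,x}
  w: {d,g,h,x}
  x: {d,g,h,m,w}

Chromatic number:
  lower bound: {d,g,h,m,x} mutually conflict ⇒ χ ≥ 5
  assign d→r0 g→r1 h→r2 m→r4 w→r4 x→r3 — no edge inside a register ⇒ χ ≤ 5
  χ = 5

Answer: 5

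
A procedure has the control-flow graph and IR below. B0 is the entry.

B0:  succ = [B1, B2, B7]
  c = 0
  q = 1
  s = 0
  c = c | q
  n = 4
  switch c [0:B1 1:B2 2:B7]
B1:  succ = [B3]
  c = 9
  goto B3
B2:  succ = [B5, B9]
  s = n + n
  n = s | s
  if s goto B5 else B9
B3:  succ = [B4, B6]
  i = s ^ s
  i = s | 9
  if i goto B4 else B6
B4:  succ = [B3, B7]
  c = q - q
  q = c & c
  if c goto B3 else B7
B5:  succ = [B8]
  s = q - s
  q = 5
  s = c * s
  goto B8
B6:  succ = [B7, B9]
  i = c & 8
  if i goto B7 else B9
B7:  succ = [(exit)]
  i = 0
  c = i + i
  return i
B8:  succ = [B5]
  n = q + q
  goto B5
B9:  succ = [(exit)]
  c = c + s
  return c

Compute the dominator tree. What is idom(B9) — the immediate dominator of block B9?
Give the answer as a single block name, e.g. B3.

idom tree: B1←B0 B2←B0 B3←B1 B4←B3 B5←B2 B6←B3 B7←B0 B8←B5 B9←B0
Dom at joins:
  B3: preds {B1,B4}: {B0,B1} ∩ {B0,B1,B3,B4} = {B0,B1}; idom=B1
  B5: preds {B2,B8}: {B0,B2} ∩ {B0,B2,B5,B8} = {B0,B2}; idom=B2
  B7: preds {B0,B4,B6}: {B0} ∩ {B0,B1,B3,B4} ∩ {B0,B1,B3,B6} = {B0}; idom=B0
  B9: preds {B2,B6}: {B0,B2} ∩ {B0,B1,B3,B6} = {B0}; idom=B0

idom(B9) = B0

Answer: B0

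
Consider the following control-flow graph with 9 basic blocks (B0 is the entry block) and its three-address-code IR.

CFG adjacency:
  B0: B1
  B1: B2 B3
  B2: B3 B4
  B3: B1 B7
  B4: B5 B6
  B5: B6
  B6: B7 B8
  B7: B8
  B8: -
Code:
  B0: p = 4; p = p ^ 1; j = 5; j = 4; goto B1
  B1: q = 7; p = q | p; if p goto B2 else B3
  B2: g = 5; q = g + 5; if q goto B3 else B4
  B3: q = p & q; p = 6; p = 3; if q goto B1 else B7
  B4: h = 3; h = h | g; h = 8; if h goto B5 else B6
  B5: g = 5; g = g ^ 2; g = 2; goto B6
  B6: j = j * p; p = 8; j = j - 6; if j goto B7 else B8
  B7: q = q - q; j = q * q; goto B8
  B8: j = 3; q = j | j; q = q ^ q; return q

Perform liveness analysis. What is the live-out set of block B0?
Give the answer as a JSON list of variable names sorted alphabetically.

Block summaries:
  B0 def {j,p} use ∅
  B1 def {p,q} use {p}
  B2 def {g,q} use ∅
  B3 def {p,q} use {p,q}
  B4 def {h} use {g}
  B5 def {g} use ∅
  B6 def {j,p} use {j,p}
  B7 def {j,q} use {q}
  B8 def {j,q} use ∅

Live sets:
  B0 li=∅ lo={j,p}
  B1 li={j,p} lo={j,p,q}
  B2 li={j,p} lo={g,j,p,q}
  B3 li={j,p,q} lo={j,p,q}
  B4 li={g,j,p,q} lo={j,p,q}
  B5 li={j,p,q} lo={j,p,q}
  B6 li={j,p,q} lo={q}
  B7 li={q} lo=∅
  B8 li=∅ lo=∅

live-out(B0) = ["j", "p"]

Answer: ["j", "p"]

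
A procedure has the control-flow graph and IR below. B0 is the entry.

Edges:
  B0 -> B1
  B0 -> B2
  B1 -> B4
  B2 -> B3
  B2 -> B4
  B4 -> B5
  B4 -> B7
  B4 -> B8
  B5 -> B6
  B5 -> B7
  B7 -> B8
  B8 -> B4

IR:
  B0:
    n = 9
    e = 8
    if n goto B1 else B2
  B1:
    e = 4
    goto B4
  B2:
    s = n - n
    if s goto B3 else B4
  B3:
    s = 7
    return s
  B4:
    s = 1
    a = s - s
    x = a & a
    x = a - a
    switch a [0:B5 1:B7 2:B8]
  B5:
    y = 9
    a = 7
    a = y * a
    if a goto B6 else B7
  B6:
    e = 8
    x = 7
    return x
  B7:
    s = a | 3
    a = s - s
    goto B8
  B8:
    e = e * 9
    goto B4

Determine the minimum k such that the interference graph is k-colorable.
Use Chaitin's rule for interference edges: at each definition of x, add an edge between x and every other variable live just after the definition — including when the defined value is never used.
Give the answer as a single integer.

Answer: 3

Working:
def/use:
  B0: {e,n} / ∅
  B1: {e} / ∅
  B2: {s} / {n}
  B3: {s} / ∅
  B4: {a,s,x} / ∅
  B5: {a,y} / ∅
  B6: {e,x} / ∅
  B7: {a,s} / {a}
  B8: {e} / {e}

Liveness:
  B0: in=∅ out={e,n}
  B1: in=∅ out={e}
  B2: in={e,n} out={e}
  B3: in=∅ out=∅
  B4: in={e} out={a,e}
  B5: in={e} out={a,e}
  B6: in=∅ out=∅
  B7: in={a,e} out={e}
  B8: in={e} out={e}

Interfere edges:
  a: {e,x,y}
  e: {a,n,s,x,y}
  n: {e}
  s: {e}
  x: {a,e}
  y: {a,e}

Chromatic number:
  lower bound: {a,e,x} mutually conflict ⇒ χ ≥ 3
  assign a→c1 e→c0 n→c1 s→c1 x→c2 y→c2 — no edge inside a register ⇒ χ ≤ 3
  χ = 3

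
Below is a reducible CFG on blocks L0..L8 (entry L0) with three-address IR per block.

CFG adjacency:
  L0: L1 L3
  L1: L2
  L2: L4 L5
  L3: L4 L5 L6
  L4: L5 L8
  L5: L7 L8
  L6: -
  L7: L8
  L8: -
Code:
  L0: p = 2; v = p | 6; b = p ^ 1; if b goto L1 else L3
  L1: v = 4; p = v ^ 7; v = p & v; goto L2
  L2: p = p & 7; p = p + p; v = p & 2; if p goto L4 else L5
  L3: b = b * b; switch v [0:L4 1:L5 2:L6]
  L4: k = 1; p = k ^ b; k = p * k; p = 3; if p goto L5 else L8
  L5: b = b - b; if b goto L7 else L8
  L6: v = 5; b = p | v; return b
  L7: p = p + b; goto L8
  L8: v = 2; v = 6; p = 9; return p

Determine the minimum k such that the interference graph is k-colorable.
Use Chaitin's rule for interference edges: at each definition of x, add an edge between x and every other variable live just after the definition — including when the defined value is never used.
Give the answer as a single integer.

def/use:
  L0: {b,p,v} / ∅
  L1: {p,v} / ∅
  L2: {p,v} / {p}
  L3: {b} / {b,v}
  L4: {k,p} / {b}
  L5: {b} / {b}
  L6: {b,v} / {p}
  L7: {p} / {b,p}
  L8: {p,v} / ∅

Backward fixpoint:
  L0 li=∅ lo={b,p,v}
  L1 li={b} lo={b,p}
  L2 li={b,p} lo={b,p}
  L3 li={b,p,v} lo={b,p}
  L4 li={b} lo={b,p}
  L5 li={b,p} lo={b,p}
  L6 li={p} lo=∅
  L7 li={b,p} lo=∅
  L8 li=∅ lo=∅

Interfere edges:
  b: {k,p,v}
  k: {b,p}
  p: {b,k,v}
  v: {b,p}

Chromatic number:
  lower bound: {b,k,p} mutually conflict ⇒ χ ≥ 3
  3-colouring: c0={b}  c1={p}  c2={k,v}
  χ = 3

Answer: 3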